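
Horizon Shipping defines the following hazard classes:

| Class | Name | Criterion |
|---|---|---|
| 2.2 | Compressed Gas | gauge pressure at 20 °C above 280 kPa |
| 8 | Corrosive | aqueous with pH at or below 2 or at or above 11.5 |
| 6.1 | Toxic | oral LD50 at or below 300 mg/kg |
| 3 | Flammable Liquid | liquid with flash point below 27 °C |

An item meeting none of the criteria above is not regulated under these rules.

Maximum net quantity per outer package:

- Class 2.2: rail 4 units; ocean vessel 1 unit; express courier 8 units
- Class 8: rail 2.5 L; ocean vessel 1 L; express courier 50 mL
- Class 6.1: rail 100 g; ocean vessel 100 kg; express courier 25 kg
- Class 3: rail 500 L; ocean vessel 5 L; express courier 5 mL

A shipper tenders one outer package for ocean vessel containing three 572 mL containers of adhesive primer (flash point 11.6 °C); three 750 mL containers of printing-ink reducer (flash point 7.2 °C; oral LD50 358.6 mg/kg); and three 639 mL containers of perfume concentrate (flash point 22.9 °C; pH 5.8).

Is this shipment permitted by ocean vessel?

No

Flash point 11.6 °C meets the Class 3 criterion (Flammable Liquid), so the adhesive primer is Class 3.
The printing-ink reducer has flash point 7.2 °C, which is < 27 °C, so it is Class 3 (Flammable Liquid).
The perfume concentrate has flash point 22.9 °C, which is < 27 °C, so it is Class 3 (Flammable Liquid).
Total Class 3: (three 572 mL containers = 1.716 L) + (three 750 mL containers = 2.25 L) + (three 639 mL containers = 1.917 L) = 5.883 L.
5.883 L > 5 L (ocean vessel limit, Class 3) — over the limit.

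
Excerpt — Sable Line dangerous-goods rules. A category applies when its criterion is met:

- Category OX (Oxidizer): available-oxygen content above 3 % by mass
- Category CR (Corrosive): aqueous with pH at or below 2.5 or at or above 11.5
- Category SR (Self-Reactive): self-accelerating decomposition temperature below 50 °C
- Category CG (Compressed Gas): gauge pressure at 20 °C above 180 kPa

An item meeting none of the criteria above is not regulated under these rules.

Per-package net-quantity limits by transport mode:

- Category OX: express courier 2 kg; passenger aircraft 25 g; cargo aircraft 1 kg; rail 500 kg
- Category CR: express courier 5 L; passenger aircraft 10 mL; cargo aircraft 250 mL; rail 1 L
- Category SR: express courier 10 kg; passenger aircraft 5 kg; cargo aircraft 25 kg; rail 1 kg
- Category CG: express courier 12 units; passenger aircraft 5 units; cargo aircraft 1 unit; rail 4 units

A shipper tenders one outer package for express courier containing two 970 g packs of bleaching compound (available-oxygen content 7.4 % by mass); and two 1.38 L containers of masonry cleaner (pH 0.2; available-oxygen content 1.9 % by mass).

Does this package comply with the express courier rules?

Yes

Available-oxygen content 7.4 % by mass meets the Category OX criterion (Oxidizer), so the bleaching compound is Category OX.
Masonry cleaner: pH 0.2 ≤ 2.5 → Category CR (Corrosive).
Category CR quantity: two 1.38 L containers = 2.76 L.
2.76 L ≤ 5 L (express courier limit, Category CR) — within limit.
Category OX quantity: two 970 g packs = 1.94 kg.
That is within the Category OX express courier limit of 2 kg.
Every hazard category is within its express courier limit and no segregation rule is violated.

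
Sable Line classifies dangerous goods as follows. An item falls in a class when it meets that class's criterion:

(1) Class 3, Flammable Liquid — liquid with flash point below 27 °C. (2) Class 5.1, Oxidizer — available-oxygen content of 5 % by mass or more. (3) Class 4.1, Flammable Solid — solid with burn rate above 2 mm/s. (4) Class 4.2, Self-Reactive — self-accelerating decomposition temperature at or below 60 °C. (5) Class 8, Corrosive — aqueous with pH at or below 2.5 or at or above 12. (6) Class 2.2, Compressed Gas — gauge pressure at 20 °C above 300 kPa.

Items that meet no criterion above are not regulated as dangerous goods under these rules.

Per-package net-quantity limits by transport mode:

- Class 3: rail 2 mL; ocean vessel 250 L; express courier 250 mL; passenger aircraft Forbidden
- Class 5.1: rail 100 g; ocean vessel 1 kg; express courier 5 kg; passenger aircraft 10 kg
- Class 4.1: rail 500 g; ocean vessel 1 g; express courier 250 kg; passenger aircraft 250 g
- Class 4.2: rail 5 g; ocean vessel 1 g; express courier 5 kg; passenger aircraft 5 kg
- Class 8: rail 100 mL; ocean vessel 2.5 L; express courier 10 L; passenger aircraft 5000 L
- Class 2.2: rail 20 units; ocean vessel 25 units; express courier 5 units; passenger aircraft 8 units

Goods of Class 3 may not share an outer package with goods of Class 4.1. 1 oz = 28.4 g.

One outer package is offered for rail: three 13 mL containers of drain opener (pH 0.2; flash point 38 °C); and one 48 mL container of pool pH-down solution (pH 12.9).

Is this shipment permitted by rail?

Yes

Drain opener: pH 0.2 ≤ 2.5 → Class 8 (Corrosive).
The pool pH-down solution has pH 12.9, which is ≥ 12, so it is Class 8 (Corrosive).
Class 8 net quantity: (three 13 mL containers = 39 mL) + 48 mL = 87 mL.
87 mL is within the rail limit of 100 mL for Class 8.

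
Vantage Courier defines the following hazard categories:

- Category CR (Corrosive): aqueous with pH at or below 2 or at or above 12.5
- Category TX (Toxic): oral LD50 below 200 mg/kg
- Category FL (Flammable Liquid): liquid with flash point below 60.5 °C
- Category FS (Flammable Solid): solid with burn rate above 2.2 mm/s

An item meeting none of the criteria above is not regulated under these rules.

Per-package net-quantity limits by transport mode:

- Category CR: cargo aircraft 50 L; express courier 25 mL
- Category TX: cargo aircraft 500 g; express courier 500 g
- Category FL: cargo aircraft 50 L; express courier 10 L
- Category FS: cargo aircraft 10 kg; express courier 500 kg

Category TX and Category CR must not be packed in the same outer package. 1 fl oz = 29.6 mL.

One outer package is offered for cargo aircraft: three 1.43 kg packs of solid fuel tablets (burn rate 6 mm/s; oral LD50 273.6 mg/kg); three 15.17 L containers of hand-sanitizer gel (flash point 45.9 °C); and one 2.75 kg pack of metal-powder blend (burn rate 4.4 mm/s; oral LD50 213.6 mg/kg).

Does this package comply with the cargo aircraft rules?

Yes

Solid fuel tablets: burn rate 6 mm/s > 2.2 mm/s → Category FS (Flammable Solid).
Hand-sanitizer gel: flash point 45.9 °C < 60.5 °C → Category FL (Flammable Liquid).
The metal-powder blend has burn rate 4.4 mm/s, which is > 2.2 mm/s, so it is Category FS (Flammable Solid).
Category FL quantity: three 15.17 L containers = 45.51 L.
45.51 L ≤ 50 L (cargo aircraft limit, Category FL) — within limit.
Total Category FS: (three 1.43 kg packs = 4.29 kg) + 2.75 kg = 7.04 kg.
7.04 kg is within the cargo aircraft limit of 10 kg for Category FS.
The segregation rule (Category TX with Category CR) does not apply to Category FL with Category FS.
Every hazard category is within its cargo aircraft limit and no segregation rule is violated.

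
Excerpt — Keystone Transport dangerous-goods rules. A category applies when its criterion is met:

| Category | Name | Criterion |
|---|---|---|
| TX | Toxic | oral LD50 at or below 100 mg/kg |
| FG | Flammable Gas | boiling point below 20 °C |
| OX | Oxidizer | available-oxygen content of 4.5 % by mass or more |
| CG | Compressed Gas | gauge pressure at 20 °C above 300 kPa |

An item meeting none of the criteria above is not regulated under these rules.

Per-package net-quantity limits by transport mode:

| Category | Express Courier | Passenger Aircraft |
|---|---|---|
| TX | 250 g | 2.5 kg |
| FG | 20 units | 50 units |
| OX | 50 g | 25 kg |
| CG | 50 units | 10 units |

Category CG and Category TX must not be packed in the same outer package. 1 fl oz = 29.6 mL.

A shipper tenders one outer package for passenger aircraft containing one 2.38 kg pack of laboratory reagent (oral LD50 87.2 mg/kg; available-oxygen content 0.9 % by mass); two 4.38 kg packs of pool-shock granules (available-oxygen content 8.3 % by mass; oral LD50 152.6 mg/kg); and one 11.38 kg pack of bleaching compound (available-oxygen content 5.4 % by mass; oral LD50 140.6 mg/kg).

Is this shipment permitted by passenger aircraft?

Yes

Laboratory reagent: oral LD50 87.2 mg/kg ≤ 100 mg/kg → Category TX (Toxic).
The pool-shock granules have available-oxygen content 8.3 % by mass, which is ≥ 4.5 % by mass, so they are Category OX (Oxidizer).
With available-oxygen content 5.4 % by mass (≥ 4.5 % by mass), the bleaching compound falls in Category OX.
Category OX net quantity: (two 4.38 kg packs = 8.76 kg) + 11.38 kg = 20.14 kg.
20.14 kg is within the passenger aircraft limit of 25 kg for Category OX.
Category TX quantity: 2.38 kg.
2.38 kg is within the passenger aircraft limit of 2.5 kg for Category TX.
The segregation rule (Category CG with Category TX) does not apply to Category OX with Category TX.
Every hazard category is within its passenger aircraft limit and no segregation rule is violated.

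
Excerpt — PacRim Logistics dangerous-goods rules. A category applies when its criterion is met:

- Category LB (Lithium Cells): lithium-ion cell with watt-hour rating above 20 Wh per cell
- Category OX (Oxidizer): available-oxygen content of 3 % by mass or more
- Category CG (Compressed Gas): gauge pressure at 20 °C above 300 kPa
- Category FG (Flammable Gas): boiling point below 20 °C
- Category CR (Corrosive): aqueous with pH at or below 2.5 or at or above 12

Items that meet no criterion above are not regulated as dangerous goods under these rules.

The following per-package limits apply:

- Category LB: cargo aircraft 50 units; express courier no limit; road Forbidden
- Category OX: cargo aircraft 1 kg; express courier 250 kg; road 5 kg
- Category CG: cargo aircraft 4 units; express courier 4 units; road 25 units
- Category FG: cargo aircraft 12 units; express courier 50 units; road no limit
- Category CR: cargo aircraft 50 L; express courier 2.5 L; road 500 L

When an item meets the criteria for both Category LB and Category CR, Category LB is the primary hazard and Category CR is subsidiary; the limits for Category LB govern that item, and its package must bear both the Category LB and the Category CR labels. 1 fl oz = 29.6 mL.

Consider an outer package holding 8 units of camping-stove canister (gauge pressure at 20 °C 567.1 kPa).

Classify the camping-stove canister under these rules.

Category CG

The camping-stove canister has gauge pressure at 20 °C 567.1 kPa, which is > 300 kPa, so it is Category CG (Compressed Gas).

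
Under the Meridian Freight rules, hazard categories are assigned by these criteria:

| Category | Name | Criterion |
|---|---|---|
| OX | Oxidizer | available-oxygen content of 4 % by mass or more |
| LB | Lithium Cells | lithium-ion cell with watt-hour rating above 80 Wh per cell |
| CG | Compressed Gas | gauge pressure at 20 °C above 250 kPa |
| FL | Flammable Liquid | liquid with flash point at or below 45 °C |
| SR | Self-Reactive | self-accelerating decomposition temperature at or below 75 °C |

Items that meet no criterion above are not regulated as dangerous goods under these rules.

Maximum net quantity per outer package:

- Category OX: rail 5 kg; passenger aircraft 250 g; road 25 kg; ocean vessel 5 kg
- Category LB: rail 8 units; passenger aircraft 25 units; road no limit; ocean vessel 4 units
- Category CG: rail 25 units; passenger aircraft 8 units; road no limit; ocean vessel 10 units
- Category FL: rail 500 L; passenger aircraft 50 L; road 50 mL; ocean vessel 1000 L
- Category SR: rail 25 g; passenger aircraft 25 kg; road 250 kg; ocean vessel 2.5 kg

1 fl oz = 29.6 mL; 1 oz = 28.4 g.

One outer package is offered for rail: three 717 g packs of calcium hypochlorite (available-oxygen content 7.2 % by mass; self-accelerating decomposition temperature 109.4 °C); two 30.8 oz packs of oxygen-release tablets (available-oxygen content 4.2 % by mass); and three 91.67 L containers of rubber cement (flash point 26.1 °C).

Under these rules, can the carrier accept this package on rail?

Yes

With available-oxygen content 7.2 % by mass (≥ 4 % by mass), the calcium hypochlorite falls in Category OX.
Available-oxygen content 4.2 % by mass meets the Category OX criterion (Oxidizer), so the oxygen-release tablets are Category OX.
Rubber cement: flash point 26.1 °C ≤ 45 °C → Category FL (Flammable Liquid).
Total Category OX: (three 717 g packs = 2.151 kg) + (two 30.8 oz packs = 1749.44 g) = 3900.44 g.
That is within the Category OX rail limit of 5 kg.
Category FL quantity: three 91.67 L containers = 275.01 L.
275.01 L is within the rail limit of 500 L for Category FL.
Every hazard category is within its rail limit and no segregation rule is violated.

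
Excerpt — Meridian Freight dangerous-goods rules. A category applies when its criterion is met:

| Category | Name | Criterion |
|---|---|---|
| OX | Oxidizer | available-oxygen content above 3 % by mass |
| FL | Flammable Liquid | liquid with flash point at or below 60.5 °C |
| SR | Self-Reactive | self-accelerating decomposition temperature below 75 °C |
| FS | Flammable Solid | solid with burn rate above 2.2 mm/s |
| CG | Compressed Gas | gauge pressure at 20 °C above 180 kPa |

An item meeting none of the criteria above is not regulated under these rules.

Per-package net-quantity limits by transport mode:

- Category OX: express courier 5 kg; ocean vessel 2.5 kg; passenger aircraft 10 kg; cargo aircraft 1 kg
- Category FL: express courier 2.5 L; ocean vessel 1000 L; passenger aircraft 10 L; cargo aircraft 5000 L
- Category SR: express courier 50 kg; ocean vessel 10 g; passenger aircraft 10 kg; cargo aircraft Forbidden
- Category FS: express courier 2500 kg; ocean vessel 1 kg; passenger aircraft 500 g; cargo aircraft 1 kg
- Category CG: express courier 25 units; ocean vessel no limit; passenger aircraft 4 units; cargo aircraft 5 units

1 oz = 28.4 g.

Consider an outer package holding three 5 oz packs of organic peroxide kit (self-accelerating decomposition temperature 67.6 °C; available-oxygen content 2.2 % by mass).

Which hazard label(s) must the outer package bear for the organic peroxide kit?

Category SR

Organic peroxide kit: self-accelerating decomposition temperature 67.6 °C < 75 °C → Category SR (Self-Reactive).
Only the Category SR label is required.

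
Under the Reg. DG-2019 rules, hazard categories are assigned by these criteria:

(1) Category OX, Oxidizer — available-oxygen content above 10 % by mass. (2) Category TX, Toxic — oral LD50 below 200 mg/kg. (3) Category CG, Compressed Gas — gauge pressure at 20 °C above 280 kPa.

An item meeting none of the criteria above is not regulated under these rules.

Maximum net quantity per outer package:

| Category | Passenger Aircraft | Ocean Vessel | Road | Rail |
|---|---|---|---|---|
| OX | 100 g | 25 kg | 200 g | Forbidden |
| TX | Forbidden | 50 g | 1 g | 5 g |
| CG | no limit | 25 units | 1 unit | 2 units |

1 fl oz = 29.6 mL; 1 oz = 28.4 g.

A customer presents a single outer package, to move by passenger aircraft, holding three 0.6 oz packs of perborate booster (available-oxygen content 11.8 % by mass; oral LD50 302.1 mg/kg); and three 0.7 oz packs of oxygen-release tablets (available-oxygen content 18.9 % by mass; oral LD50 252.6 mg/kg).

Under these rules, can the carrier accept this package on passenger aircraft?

Available-oxygen content 11.8 % by mass meets the Category OX criterion (Oxidizer), so the perborate booster is Category OX.
The oxygen-release tablets have available-oxygen content 18.9 % by mass, which is > 10 % by mass, so they are Category OX (Oxidizer).
Category OX net quantity: (three 0.6 oz packs = 51.12 g) + (three 0.7 oz packs = 59.64 g) = 110.76 g.
110.76 g > 100 g (passenger aircraft limit, Category OX) — over the limit.

No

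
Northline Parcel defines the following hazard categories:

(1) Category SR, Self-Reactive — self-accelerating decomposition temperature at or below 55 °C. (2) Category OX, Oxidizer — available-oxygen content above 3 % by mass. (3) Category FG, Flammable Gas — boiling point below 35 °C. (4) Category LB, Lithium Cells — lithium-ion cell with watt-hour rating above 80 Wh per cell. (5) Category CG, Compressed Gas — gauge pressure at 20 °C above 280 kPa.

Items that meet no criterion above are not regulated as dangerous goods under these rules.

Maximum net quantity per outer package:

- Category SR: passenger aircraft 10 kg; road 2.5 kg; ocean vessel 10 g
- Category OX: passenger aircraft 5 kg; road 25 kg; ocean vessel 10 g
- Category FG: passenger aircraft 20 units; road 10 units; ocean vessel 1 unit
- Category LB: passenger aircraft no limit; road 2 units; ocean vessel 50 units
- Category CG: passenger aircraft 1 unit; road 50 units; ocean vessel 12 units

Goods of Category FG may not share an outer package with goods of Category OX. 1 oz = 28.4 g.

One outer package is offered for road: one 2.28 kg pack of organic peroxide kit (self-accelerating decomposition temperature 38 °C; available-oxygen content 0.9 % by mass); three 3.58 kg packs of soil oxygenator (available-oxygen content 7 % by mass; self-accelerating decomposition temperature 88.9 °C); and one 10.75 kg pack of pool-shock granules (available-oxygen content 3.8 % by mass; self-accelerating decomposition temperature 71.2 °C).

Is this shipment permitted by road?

The organic peroxide kit has self-accelerating decomposition temperature 38 °C, which is ≤ 55 °C, so it is Category SR (Self-Reactive).
Available-oxygen content 7 % by mass meets the Category OX criterion (Oxidizer), so the soil oxygenator is Category OX.
Available-oxygen content 3.8 % by mass meets the Category OX criterion (Oxidizer), so the pool-shock granules are Category OX.
Category OX net quantity: (three 3.58 kg packs = 10.74 kg) + 10.75 kg = 21.49 kg.
21.49 kg ≤ 25 kg (road limit, Category OX) — within limit.
Category SR quantity: 2.28 kg.
That is within the Category SR road limit of 2.5 kg.
The segregation rule (Category FG with Category OX) does not apply to Category OX with Category SR.
Every hazard category is within its road limit and no segregation rule is violated.

Yes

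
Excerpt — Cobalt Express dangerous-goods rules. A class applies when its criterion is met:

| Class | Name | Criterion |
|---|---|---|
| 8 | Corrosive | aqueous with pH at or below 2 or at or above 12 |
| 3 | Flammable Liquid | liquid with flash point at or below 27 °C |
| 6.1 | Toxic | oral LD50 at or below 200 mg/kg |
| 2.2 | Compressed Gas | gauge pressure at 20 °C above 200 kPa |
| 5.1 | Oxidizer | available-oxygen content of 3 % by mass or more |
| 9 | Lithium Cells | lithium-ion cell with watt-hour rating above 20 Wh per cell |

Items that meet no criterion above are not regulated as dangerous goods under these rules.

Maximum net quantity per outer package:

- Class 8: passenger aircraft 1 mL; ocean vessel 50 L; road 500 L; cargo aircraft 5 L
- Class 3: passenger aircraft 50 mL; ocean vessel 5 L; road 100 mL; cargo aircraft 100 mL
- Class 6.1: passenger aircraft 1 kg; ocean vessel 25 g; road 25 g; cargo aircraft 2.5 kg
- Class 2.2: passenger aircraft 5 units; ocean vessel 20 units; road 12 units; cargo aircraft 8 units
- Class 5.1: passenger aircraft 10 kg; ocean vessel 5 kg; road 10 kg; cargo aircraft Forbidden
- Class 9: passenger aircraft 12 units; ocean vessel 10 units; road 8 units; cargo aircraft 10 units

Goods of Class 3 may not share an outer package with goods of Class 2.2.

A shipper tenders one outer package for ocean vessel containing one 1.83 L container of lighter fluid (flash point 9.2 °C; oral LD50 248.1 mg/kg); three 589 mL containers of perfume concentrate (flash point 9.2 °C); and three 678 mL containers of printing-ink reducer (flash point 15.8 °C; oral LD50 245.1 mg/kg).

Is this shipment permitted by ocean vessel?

Flash point 9.2 °C meets the Class 3 criterion (Flammable Liquid), so the lighter fluid is Class 3.
The perfume concentrate has flash point 9.2 °C, which is ≤ 27 °C, so it is Class 3 (Flammable Liquid).
Flash point 15.8 °C meets the Class 3 criterion (Flammable Liquid), so the printing-ink reducer is Class 3.
Total Class 3: 1.83 L + (three 589 mL containers = 1.767 L) + (three 678 mL containers = 2.034 L) = 5.631 L.
5.631 L exceeds the ocean vessel limit of 5 L for Class 3.

No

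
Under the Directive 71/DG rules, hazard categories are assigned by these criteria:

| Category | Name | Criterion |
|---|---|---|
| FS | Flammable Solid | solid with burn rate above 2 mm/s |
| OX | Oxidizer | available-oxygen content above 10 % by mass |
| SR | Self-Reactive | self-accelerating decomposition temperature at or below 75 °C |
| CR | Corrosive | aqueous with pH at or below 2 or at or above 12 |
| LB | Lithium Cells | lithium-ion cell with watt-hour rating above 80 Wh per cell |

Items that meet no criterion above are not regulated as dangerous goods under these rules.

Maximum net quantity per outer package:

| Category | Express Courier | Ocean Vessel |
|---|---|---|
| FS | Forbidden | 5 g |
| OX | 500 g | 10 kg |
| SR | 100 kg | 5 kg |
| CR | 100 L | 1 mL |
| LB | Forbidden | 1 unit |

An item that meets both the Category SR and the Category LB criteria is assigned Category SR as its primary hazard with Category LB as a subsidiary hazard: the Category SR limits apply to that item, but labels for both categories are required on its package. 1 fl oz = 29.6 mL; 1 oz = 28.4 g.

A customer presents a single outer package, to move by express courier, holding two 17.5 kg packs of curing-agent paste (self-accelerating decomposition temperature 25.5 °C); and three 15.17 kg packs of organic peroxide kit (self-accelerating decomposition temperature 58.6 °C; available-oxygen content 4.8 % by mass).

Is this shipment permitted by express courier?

Curing-agent paste: self-accelerating decomposition temperature 25.5 °C ≤ 75 °C → Category SR (Self-Reactive).
Self-accelerating decomposition temperature 58.6 °C meets the Category SR criterion (Self-Reactive), so the organic peroxide kit is Category SR.
Total Category SR: (two 17.5 kg packs = 35 kg) + (three 15.17 kg packs = 45.51 kg) = 80.51 kg.
80.51 kg ≤ 100 kg (express courier limit, Category SR) — within limit.

Yes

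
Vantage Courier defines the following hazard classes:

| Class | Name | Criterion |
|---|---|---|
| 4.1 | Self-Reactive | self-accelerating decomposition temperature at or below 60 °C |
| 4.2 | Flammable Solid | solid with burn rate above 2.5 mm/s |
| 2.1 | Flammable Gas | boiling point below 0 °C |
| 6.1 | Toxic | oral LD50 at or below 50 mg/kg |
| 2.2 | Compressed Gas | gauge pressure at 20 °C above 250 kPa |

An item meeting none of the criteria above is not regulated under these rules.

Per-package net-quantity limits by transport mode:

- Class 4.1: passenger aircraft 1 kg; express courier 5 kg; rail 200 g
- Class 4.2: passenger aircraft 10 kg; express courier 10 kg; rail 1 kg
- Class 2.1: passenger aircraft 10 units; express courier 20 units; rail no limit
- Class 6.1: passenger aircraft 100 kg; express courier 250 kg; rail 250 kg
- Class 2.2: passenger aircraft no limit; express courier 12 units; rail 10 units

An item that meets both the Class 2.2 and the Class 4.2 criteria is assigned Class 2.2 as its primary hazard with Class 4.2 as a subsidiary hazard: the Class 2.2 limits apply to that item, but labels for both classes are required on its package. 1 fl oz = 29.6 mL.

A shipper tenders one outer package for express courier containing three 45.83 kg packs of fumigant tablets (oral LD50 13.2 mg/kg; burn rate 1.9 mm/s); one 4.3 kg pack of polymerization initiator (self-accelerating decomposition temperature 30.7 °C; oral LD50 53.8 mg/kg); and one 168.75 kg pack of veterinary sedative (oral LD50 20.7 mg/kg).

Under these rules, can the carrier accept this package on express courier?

Oral LD50 13.2 mg/kg meets the Class 6.1 criterion (Toxic), so the fumigant tablets are Class 6.1.
Self-accelerating decomposition temperature 30.7 °C meets the Class 4.1 criterion (Self-Reactive), so the polymerization initiator is Class 4.1.
With oral LD50 20.7 mg/kg (≤ 50 mg/kg), the veterinary sedative falls in Class 6.1.
Class 6.1 net quantity: (three 45.83 kg packs = 137.49 kg) + 168.75 kg = 306.24 kg.
That exceeds the Class 6.1 express courier limit of 250 kg.
Class 4.1 quantity: 4.3 kg.
4.3 kg ≤ 5 kg (express courier limit, Class 4.1) — within limit.

No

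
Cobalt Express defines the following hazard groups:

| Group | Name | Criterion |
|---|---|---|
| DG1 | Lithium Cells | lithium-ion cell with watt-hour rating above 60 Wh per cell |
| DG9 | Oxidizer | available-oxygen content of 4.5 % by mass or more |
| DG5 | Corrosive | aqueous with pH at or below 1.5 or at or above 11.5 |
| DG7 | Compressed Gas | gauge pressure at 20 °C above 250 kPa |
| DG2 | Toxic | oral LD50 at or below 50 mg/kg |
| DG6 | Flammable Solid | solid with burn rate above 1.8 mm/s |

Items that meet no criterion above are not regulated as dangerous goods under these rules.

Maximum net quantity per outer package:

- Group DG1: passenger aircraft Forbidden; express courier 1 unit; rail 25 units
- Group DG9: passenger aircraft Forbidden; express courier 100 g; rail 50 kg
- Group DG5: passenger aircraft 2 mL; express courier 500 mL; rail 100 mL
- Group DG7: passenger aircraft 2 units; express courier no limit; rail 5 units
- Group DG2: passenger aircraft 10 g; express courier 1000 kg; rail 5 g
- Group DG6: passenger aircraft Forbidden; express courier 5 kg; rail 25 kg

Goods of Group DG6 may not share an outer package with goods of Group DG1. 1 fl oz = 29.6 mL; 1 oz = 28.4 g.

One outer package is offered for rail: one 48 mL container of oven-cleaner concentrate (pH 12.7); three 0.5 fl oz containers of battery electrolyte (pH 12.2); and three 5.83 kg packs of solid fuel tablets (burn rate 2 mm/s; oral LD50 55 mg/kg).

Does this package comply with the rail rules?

Yes

Oven-cleaner concentrate: pH 12.7 ≥ 11.5 → Group DG5 (Corrosive).
Battery electrolyte: pH 12.2 ≥ 11.5 → Group DG5 (Corrosive).
Burn rate 2 mm/s meets the Group DG6 criterion (Flammable Solid), so the solid fuel tablets are Group DG6.
Group DG6 quantity: three 5.83 kg packs = 17.49 kg.
That is within the Group DG6 rail limit of 25 kg.
Total Group DG5: 48 mL + (three 0.5 fl oz containers = 44.4 mL) = 92.4 mL.
92.4 mL is within the rail limit of 100 mL for Group DG5.
The segregation rule (Group DG6 with Group DG1) does not apply to Group DG6 with Group DG5.
Every hazard group is within its rail limit and no segregation rule is violated.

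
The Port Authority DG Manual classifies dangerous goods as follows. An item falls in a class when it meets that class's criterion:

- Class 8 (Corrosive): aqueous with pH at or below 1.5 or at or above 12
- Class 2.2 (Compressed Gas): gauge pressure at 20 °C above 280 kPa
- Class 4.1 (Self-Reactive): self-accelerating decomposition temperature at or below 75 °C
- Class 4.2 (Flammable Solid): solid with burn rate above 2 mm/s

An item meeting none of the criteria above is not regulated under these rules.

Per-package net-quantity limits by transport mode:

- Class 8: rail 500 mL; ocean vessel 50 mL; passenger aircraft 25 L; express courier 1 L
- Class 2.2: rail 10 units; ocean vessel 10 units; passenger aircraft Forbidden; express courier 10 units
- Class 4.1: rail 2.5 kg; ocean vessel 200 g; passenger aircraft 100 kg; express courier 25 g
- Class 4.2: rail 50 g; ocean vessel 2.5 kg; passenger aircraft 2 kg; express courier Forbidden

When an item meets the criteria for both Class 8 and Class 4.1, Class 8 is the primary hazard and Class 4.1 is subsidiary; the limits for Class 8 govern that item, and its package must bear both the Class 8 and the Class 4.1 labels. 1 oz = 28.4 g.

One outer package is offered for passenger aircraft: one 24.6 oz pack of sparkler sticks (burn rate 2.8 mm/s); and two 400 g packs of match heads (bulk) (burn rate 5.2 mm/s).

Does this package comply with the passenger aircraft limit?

Yes

The sparkler sticks have burn rate 2.8 mm/s, which is > 2 mm/s, so they are Class 4.2 (Flammable Solid).
With burn rate 5.2 mm/s (> 2 mm/s), the match heads (bulk) fall in Class 4.2.
Class 4.2 net quantity: (one 24.6 oz pack = 698.64 g) + (two 400 g packs = 800 g) = 1498.64 g.
1498.64 g ≤ 2 kg (passenger aircraft limit, Class 4.2) — within limit.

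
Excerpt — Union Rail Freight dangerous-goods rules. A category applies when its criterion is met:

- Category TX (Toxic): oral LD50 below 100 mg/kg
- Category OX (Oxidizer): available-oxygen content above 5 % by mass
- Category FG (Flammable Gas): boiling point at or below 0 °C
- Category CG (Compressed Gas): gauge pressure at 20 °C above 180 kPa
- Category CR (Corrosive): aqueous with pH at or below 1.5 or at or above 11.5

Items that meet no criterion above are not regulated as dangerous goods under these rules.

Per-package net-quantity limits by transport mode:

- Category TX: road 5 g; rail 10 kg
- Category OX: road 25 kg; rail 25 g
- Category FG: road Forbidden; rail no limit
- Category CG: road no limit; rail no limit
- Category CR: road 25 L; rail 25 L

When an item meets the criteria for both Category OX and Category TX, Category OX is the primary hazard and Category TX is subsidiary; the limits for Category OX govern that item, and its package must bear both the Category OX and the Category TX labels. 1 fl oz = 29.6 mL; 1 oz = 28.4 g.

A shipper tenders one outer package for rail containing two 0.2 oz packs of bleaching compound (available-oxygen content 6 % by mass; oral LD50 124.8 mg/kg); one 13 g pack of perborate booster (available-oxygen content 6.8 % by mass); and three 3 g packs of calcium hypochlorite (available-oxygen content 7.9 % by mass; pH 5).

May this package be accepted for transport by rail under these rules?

No

The bleaching compound has available-oxygen content 6 % by mass, which is > 5 % by mass, so it is Category OX (Oxidizer).
Available-oxygen content 6.8 % by mass meets the Category OX criterion (Oxidizer), so the perborate booster is Category OX.
The calcium hypochlorite has available-oxygen content 7.9 % by mass, which is > 5 % by mass, so it is Category OX (Oxidizer).
Total Category OX: (two 0.2 oz packs = 11.36 g) + 13 g + (three 3 g packs = 9 g) = 33.36 g.
That exceeds the Category OX rail limit of 25 g.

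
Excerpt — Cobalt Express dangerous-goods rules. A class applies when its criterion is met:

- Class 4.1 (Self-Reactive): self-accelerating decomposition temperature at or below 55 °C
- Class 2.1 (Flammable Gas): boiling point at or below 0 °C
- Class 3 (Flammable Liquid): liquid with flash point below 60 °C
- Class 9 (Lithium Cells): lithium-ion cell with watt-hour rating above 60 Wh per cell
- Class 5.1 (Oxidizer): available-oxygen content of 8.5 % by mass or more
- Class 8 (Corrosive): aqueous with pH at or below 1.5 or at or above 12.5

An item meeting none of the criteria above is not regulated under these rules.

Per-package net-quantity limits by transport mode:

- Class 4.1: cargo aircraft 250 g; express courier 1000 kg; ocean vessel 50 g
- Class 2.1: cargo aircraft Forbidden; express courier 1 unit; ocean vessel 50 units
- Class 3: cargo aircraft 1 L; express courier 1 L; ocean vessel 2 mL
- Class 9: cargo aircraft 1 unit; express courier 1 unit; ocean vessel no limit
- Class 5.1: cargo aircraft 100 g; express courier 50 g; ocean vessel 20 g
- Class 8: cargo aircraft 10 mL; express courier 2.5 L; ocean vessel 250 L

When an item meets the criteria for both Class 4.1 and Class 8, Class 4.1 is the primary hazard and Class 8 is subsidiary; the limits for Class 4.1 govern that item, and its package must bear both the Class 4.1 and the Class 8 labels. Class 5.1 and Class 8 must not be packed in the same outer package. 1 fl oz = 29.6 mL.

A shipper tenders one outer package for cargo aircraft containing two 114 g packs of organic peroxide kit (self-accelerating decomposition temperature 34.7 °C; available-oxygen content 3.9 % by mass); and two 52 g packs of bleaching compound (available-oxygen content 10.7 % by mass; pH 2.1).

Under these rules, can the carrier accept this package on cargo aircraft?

No

With self-accelerating decomposition temperature 34.7 °C (≤ 55 °C), the organic peroxide kit falls in Class 4.1.
Bleaching compound: available-oxygen content 10.7 % by mass ≥ 8.5 % by mass → Class 5.1 (Oxidizer).
Class 5.1 quantity: two 52 g packs = 104 g.
104 g > 100 g (cargo aircraft limit, Class 5.1) — over the limit.
Class 4.1 quantity: two 114 g packs = 228 g.
228 g is within the cargo aircraft limit of 250 g for Class 4.1.
The segregation rule (Class 5.1 with Class 8) does not apply to Class 5.1 with Class 4.1.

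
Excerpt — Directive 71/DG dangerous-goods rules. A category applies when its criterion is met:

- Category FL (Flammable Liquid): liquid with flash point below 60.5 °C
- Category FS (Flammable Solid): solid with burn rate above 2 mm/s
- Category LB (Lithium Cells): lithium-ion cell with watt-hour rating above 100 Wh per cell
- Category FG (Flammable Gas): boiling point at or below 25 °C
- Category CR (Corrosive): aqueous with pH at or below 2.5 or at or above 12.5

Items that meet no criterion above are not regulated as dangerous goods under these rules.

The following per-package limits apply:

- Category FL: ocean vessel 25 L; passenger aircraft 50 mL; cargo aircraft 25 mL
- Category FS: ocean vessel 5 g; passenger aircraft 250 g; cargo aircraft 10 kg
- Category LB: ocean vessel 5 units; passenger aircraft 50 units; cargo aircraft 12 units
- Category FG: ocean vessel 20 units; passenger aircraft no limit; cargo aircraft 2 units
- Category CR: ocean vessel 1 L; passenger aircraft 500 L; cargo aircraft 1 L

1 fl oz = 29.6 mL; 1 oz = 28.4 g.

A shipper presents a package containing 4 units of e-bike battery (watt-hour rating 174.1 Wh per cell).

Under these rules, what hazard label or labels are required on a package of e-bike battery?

Category LB

The e-bike battery has watt-hour rating 174.1 Wh per cell, which is > 100 Wh per cell, so it is Category LB (Lithium Cells).
Only the Category LB label is required.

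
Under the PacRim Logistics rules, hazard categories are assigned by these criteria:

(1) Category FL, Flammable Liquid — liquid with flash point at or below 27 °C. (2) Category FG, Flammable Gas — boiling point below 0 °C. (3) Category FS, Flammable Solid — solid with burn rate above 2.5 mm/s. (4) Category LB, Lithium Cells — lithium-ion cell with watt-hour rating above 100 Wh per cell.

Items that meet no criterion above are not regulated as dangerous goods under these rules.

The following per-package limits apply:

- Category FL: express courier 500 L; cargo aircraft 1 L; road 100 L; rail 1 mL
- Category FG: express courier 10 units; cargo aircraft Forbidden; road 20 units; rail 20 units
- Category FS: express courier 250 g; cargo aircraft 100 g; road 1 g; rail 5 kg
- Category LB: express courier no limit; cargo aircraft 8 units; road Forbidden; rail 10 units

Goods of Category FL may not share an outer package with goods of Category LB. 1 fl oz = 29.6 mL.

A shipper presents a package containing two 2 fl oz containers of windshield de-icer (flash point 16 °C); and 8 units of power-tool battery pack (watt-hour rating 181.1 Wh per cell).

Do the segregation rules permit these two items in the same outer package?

No

Windshield de-icer: flash point 16 °C ≤ 27 °C → Category FL (Flammable Liquid).
The power-tool battery pack has watt-hour rating 181.1 Wh per cell, which is > 100 Wh per cell, so it is Category LB (Lithium Cells).
Category FL and Category LB may not share an outer package.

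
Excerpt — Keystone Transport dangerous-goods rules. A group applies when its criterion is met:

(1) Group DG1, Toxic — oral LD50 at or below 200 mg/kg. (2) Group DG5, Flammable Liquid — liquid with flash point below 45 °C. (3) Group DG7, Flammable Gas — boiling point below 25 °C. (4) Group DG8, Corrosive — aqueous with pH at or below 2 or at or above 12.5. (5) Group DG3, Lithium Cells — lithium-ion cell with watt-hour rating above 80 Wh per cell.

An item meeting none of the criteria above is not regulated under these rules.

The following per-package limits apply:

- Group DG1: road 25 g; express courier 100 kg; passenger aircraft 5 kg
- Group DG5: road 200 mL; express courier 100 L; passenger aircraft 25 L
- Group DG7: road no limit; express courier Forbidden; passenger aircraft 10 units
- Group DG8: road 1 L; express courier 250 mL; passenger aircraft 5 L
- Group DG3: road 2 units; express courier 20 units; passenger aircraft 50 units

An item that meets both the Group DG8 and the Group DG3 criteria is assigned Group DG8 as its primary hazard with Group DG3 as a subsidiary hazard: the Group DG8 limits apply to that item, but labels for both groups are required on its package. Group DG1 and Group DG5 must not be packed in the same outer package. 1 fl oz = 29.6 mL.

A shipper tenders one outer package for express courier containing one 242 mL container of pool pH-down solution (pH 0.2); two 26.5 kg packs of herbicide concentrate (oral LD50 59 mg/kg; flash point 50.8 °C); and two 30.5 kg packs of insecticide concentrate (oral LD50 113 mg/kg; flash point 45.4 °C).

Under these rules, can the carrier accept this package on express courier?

The pool pH-down solution has pH 0.2, which is ≤ 2, so it is Group DG8 (Corrosive).
Oral LD50 59 mg/kg meets the Group DG1 criterion (Toxic), so the herbicide concentrate is Group DG1.
With oral LD50 113 mg/kg (≤ 200 mg/kg), the insecticide concentrate falls in Group DG1.
Group DG1 net quantity: (two 26.5 kg packs = 53 kg) + (two 30.5 kg packs = 61 kg) = 114 kg.
114 kg > 100 kg (express courier limit, Group DG1) — over the limit.
Group DG8 quantity: 242 mL.
242 mL ≤ 250 mL (express courier limit, Group DG8) — within limit.
The segregation rule (Group DG1 with Group DG5) does not apply to Group DG1 with Group DG8.

No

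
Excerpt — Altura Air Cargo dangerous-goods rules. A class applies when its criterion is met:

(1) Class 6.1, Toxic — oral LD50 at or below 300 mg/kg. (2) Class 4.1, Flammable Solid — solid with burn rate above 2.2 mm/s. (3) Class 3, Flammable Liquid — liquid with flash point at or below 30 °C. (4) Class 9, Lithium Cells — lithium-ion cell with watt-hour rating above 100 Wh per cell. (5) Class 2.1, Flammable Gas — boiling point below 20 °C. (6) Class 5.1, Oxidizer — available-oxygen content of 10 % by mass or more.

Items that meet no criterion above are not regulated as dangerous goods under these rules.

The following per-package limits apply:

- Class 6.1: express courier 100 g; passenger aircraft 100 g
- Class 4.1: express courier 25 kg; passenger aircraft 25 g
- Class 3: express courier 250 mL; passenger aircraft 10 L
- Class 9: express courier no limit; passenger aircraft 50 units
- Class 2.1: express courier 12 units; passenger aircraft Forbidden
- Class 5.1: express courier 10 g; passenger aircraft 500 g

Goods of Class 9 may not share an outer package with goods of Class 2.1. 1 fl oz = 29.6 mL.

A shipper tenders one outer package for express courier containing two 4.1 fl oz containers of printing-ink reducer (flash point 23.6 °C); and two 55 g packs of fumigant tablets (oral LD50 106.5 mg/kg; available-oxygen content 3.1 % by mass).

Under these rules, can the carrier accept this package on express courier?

No

The printing-ink reducer has flash point 23.6 °C, which is ≤ 30 °C, so it is Class 3 (Flammable Liquid).
Oral LD50 106.5 mg/kg meets the Class 6.1 criterion (Toxic), so the fumigant tablets are Class 6.1.
Class 6.1 quantity: two 55 g packs = 110 g.
That exceeds the Class 6.1 express courier limit of 100 g.
Class 3 quantity: two 4.1 fl oz containers = 242.72 mL.
242.72 mL ≤ 250 mL (express courier limit, Class 3) — within limit.
The segregation rule (Class 9 with Class 2.1) does not apply to Class 6.1 with Class 3.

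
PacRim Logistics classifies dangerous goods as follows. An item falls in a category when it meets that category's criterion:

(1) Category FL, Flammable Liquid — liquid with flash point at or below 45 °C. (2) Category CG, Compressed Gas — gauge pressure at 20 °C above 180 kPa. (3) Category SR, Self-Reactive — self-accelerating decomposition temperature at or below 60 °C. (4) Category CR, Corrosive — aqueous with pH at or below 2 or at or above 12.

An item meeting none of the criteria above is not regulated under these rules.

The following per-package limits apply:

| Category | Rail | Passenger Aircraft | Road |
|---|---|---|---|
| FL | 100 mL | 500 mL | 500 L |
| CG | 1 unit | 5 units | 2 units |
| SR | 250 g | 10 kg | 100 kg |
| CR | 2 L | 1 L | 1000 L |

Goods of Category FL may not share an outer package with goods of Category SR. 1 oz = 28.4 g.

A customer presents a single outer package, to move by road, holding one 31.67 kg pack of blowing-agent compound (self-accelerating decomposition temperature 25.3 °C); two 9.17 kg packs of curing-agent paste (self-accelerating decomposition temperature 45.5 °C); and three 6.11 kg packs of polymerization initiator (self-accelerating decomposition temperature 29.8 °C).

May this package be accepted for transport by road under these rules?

Yes

The blowing-agent compound has self-accelerating decomposition temperature 25.3 °C, which is ≤ 60 °C, so it is Category SR (Self-Reactive).
The curing-agent paste has self-accelerating decomposition temperature 45.5 °C, which is ≤ 60 °C, so it is Category SR (Self-Reactive).
Self-accelerating decomposition temperature 29.8 °C meets the Category SR criterion (Self-Reactive), so the polymerization initiator is Category SR.
Category SR net quantity: 31.67 kg + (two 9.17 kg packs = 18.34 kg) + (three 6.11 kg packs = 18.33 kg) = 68.34 kg.
68.34 kg ≤ 100 kg (road limit, Category SR) — within limit.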